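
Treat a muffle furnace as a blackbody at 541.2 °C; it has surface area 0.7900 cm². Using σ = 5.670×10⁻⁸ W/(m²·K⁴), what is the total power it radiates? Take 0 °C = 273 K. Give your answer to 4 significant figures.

T = 541.2 °C + 273 = 814.2 K.
Area A = 0.7900 cm² = 7.900×10⁻⁵ m².
P = σAT⁴ = 5.670×10⁻⁸ × 7.900×10⁻⁵ × (814.2)⁴ = 1.968 W.

P ≈ 1.968 W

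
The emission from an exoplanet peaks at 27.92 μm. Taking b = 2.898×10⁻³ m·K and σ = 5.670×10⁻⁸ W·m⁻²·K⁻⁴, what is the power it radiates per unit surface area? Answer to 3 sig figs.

Wien's law: T = b/λ_max = 2.898×10⁻³/2.792×10⁻⁵ = 103.797 K.
Then I = σT⁴ = 5.670×10⁻⁸×(103.797)⁴ = 6.58 W/m².

I ≈ 6.58 W/m²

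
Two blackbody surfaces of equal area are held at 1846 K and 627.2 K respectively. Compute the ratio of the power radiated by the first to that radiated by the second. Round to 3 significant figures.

P₁/P₂ ≈ 75.0

With equal areas, P₁/P₂ = (T₁/T₂)⁴ = (1846/627.2)⁴ = 75.0.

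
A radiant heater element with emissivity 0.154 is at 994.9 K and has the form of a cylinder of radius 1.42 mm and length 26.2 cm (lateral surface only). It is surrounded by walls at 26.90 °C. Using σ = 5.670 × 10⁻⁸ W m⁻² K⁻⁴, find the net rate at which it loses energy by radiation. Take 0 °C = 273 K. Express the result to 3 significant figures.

Surroundings: T = 26.90 °C + 273 = 299.90 K.
Lateral area A = 2πrL = 2π×1.42×10⁻³×0.262 = 2.33760×10⁻³ m².
Net radiated power P_net = εσA(T⁴ − T₀⁴) = 0.154×5.670×10⁻⁸×2.33760×10⁻³×(994.9⁴ − 299.90⁴).
T⁴ − T₀⁴ = 9.79756×10¹¹ − 8.08921×10⁹ = 9.71667×10¹¹ K⁴, so P_net = 19.8 W.

Net loss ≈ 19.8 W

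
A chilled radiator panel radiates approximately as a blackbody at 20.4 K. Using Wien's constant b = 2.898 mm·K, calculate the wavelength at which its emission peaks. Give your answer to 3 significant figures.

λ_max ≈ 142 μm

Wien's displacement law: λ_max = b/T = (2.898×10⁻³ m·K)/(20.4 K) = 1.421×10⁻⁴ m.
That is 142 μm, in the infrared range.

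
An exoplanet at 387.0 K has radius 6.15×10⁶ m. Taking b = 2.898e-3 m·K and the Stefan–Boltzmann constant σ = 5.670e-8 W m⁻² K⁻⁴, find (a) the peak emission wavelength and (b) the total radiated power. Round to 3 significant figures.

(a) λ_max = b/T = 2.898×10⁻³/387.0 = 7.488×10⁻⁶ m = 7.49 μm.
Surface area A = 4πR² = 4π(6.15×10⁶ m)² = 4.75292×10¹⁴ m².
(b) P = σAT⁴ = 5.670×10⁻⁸×4.75292×10¹⁴×(387.0)⁴ = 6.04×10¹⁷ W.

λ_max ≈ 7.49 μm; P ≈ 6.04×10¹⁷ W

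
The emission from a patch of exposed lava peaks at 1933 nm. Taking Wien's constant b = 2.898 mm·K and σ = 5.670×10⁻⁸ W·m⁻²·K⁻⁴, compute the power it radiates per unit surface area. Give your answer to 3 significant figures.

Wien's law: T = b/λ_max = 2.898×10⁻³/1.933×10⁻⁶ = 1499.22 K.
Then I = σT⁴ = 5.670×10⁻⁸×(1499.22)⁴ = 2.86×10⁵ W/m².

I ≈ 2.86×10⁵ W/m²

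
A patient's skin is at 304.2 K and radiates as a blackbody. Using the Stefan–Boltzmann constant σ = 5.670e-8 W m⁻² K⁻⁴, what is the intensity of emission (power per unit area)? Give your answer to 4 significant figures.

I ≈ 485.5 W/m²

Stefan–Boltzmann: I = σT⁴ = 5.670×10⁻⁸ × (304.2)⁴ = 485.5 W/m².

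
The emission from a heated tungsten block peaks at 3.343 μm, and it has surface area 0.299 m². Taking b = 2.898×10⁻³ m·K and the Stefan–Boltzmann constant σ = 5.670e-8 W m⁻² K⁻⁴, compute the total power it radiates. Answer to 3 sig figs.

P ≈ 9.57×10³ W

Wien's law: T = b/λ_max = 2.898×10⁻³/3.343×10⁻⁶ = 866.886 K.
Area A = 0.299 m².
Then P = σAT⁴ = 5.670×10⁻⁸×0.299×(866.886)⁴ = 9.57×10³ W.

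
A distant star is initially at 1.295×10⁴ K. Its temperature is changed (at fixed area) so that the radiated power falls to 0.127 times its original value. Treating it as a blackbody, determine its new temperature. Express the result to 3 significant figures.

T₂ ≈ 7.73×10³ K

P ∝ T⁴, so T₂/T₁ = (P₂/P₁)^(1/4) = (0.127)^(1/4) = 0.596968.
T₂ = 1.295×10⁴ × 0.596968 = 7.73×10³ K.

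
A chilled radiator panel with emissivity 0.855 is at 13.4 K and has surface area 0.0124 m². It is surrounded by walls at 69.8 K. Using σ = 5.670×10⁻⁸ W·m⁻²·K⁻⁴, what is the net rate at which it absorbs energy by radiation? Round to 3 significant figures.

Net gain ≈ 0.0142 W

Area A = 0.0124 m².
Net radiated power P_net = εσA(T⁴ − T₀⁴) = 0.855×5.670×10⁻⁸×0.0124×(13.4⁴ − 69.8⁴).
T⁴ − T₀⁴ = 32241.8 − 2.37368×10⁷ = -2.37046×10⁷ K⁴, so P_net = -0.0142 W — negative, meaning a net gain of 0.0142 W.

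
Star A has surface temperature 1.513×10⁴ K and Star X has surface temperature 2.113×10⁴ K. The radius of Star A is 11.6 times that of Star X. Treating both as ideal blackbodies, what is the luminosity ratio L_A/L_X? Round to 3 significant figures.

L ∝ R²T⁴, so L_A/L_X = (R_A/R_X)²(T_A/T_X)⁴ = (11.6)² × (1.513×10⁴/2.113×10⁴)⁴ = 134.56 × 0.262880 = 35.4.

L_A/L_X ≈ 35.4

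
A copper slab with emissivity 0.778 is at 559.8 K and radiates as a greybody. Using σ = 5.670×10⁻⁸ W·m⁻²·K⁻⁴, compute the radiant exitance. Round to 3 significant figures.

I ≈ 4.33×10³ W/m²

Stefan–Boltzmann: I = εσT⁴ = 0.778 × 5.670×10⁻⁸ × (559.8)⁴ = 4.33×10³ W/m².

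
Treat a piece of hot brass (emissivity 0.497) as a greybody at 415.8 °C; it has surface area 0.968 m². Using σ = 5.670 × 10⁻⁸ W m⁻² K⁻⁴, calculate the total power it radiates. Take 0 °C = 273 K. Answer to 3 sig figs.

T = 415.8 °C + 273 = 688.8 K.
Area A = 0.968 m².
P = εσAT⁴ = 0.497 × 5.670×10⁻⁸ × 0.968 × (688.8)⁴ = 6.14×10³ W.

P ≈ 6.14×10³ W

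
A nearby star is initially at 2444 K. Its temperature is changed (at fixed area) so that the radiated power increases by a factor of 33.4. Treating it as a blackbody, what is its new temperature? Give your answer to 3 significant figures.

P ∝ T⁴, so T₂/T₁ = (P₂/P₁)^(1/4) = (33.4)^(1/4) = 2.40401.
T₂ = 2444 × 2.40401 = 5.88×10³ K.

T₂ ≈ 5.88×10³ K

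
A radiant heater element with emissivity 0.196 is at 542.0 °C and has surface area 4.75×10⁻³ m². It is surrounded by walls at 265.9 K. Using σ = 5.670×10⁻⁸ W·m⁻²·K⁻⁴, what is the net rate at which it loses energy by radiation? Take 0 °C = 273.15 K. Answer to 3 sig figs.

Net loss ≈ 23.0 W

T = 542.0 °C + 273.15 = 815.15 K.
Area A = 4.75×10⁻³ m².
Net radiated power P_net = εσA(T⁴ − T₀⁴) = 0.196×5.670×10⁻⁸×4.75×10⁻³×(815.15⁴ − 265.9⁴).
T⁴ − T₀⁴ = 4.41520×10¹¹ − 4.99889×10⁹ = 4.36521×10¹¹ K⁴, so P_net = 23.0 W.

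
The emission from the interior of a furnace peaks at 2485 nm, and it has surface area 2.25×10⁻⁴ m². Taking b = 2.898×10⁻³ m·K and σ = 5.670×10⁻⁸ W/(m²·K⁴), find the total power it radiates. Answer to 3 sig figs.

P ≈ 23.6 W

Wien's law: T = b/λ_max = 2.898×10⁻³/2.485×10⁻⁶ = 1166.20 K.
Area A = 2.25×10⁻⁴ m².
Then P = σAT⁴ = 5.670×10⁻⁸×2.25×10⁻⁴×(1166.20)⁴ = 23.6 W.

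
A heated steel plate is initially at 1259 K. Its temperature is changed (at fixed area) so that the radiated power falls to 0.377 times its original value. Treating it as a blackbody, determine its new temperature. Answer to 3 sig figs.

T₂ ≈ 987 K

P ∝ T⁴, so T₂/T₁ = (P₂/P₁)^(1/4) = (0.377)^(1/4) = 0.783584.
T₂ = 1259 × 0.783584 = 987 K.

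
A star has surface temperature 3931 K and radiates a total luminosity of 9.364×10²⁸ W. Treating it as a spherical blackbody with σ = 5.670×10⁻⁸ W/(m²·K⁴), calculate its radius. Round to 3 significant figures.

L = 4πR²σT⁴ ⇒ R = √(L/(4πσT⁴)).
σT⁴ = 1.35393×10⁷ W/m², so R = √(9.364×10²⁸/(4π×1.35393×10⁷)) = 2.35×10¹⁰ m.

R ≈ 2.35×10¹⁰ m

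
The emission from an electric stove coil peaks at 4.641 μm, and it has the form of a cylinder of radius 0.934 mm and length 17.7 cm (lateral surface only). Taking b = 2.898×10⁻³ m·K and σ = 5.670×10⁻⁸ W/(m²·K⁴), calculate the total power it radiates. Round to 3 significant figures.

Wien's law: T = b/λ_max = 2.898×10⁻³/4.641×10⁻⁶ = 624.434 K.
Lateral area A = 2πrL = 2π×9.34×10⁻⁴×0.177 = 1.03872×10⁻³ m².
Then P = σAT⁴ = 5.670×10⁻⁸×1.03872×10⁻³×(624.434)⁴ = 8.95 W.

P ≈ 8.95 W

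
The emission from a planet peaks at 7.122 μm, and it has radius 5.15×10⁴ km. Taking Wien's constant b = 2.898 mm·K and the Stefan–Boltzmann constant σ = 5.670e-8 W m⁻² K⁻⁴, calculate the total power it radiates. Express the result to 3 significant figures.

P ≈ 5.18×10¹⁹ W

Wien's law: T = b/λ_max = 2.898×10⁻³/7.122×10⁻⁶ = 406.908 K.
Surface area A = 4πR² = 4π(5.15×10⁷ m)² = 3.33292×10¹⁶ m².
Then P = σAT⁴ = 5.670×10⁻⁸×3.33292×10¹⁶×(406.908)⁴ = 5.18×10¹⁹ W.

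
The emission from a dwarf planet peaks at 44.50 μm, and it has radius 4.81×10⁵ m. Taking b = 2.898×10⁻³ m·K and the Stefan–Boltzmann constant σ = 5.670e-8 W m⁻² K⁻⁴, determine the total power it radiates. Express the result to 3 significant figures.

P ≈ 2.97×10¹² W

Wien's law: T = b/λ_max = 2.898×10⁻³/4.450×10⁻⁵ = 65.1236 K.
Surface area A = 4πR² = 4π(4.81×10⁵ m)² = 2.90737×10¹² m².
Then P = σAT⁴ = 5.670×10⁻⁸×2.90737×10¹²×(65.1236)⁴ = 2.97×10¹² W.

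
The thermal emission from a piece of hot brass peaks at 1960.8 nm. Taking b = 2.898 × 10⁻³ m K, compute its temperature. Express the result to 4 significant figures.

Wien's law gives T = b/λ_max = (2.898×10⁻³ m·K)/(1.9608×10⁻⁶ m) = 1478 K.

T ≈ 1478 K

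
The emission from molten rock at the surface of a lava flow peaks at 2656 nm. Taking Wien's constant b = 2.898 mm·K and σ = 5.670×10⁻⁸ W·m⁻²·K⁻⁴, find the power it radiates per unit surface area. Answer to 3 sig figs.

Wien's law: T = b/λ_max = 2.898×10⁻³/2.656×10⁻⁶ = 1091.11 K.
Then I = σT⁴ = 5.670×10⁻⁸×(1091.11)⁴ = 8.04×10⁴ W/m².

I ≈ 8.04×10⁴ W/m²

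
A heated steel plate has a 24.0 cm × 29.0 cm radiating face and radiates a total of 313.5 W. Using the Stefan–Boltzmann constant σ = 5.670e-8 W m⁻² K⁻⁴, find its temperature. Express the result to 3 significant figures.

T ≈ 531 K

Area A = 0.240 × 0.290 = 0.0696 m².
P = σAT⁴ ⇒ T = (P/(σA))^(1/4) = (313.5/(5.670×10⁻⁸×0.0696))^(1/4) = 531 K.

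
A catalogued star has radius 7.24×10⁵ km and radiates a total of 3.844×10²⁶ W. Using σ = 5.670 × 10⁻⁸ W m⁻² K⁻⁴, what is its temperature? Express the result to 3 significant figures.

Surface area A = 4πR² = 4π(7.24×10⁸ m)² = 6.58699×10¹⁸ m².
P = σAT⁴ ⇒ T = (P/(σA))^(1/4) = (3.844×10²⁶/(5.670×10⁻⁸×6.58699×10¹⁸))^(1/4) = 5.66×10³ K.

T ≈ 5.66×10³ K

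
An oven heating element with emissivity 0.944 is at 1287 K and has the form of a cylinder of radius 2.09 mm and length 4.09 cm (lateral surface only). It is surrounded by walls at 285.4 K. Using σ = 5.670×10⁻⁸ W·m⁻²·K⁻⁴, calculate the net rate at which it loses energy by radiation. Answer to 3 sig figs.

Lateral area A = 2πrL = 2π×2.09×10⁻³×0.0409 = 5.37093×10⁻⁴ m².
Net radiated power P_net = εσA(T⁴ − T₀⁴) = 0.944×5.670×10⁻⁸×5.37093×10⁻⁴×(1287⁴ − 285.4⁴).
T⁴ − T₀⁴ = 2.74356×10¹² − 6.63462×10⁹ = 2.73693×10¹² K⁴, so P_net = 78.7 W.

Net loss ≈ 78.7 W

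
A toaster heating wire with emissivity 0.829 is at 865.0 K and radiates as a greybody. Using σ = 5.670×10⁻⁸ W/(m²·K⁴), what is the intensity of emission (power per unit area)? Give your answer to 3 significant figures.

Stefan–Boltzmann: I = εσT⁴ = 0.829 × 5.670×10⁻⁸ × (865.0)⁴ = 2.63×10⁴ W/m².

I ≈ 2.63×10⁴ W/m²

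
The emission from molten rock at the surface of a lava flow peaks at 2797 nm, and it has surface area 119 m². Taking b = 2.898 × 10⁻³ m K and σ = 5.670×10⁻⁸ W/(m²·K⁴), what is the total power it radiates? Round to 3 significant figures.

P ≈ 7.78×10⁶ W

Wien's law: T = b/λ_max = 2.898×10⁻³/2.797×10⁻⁶ = 1036.11 K.
Area A = 119 m².
Then P = σAT⁴ = 5.670×10⁻⁸×119×(1036.11)⁴ = 7.78×10⁶ W.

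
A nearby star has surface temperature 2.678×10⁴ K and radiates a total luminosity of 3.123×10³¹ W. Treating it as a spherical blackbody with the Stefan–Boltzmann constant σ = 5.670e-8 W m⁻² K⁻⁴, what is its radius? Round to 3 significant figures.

R ≈ 9.23×10⁹ m

L = 4πR²σT⁴ ⇒ R = √(L/(4πσT⁴)).
σT⁴ = 2.91625×10¹⁰ W/m², so R = √(3.123×10³¹/(4π×2.91625×10¹⁰)) = 9.23×10⁹ m.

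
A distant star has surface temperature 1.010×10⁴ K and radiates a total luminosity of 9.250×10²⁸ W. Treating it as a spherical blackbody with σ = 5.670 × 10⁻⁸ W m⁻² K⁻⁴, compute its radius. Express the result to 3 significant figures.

L = 4πR²σT⁴ ⇒ R = √(L/(4πσT⁴)).
σT⁴ = 5.90022×10⁸ W/m², so R = √(9.250×10²⁸/(4π×5.90022×10⁸)) = 3.53×10⁹ m.

R ≈ 3.53×10⁹ m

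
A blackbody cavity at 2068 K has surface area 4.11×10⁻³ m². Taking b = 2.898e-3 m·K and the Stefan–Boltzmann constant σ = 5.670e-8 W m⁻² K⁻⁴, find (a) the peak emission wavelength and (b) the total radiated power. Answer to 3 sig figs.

(a) λ_max = b/T = 2.898×10⁻³/2068 = 1.401×10⁻⁶ m = 1.40 μm.
Area A = 4.11×10⁻³ m².
(b) P = σAT⁴ = 5.670×10⁻⁸×4.11×10⁻³×(2068)⁴ = 4.26×10³ W.

λ_max ≈ 1.40 μm; P ≈ 4.26×10³ W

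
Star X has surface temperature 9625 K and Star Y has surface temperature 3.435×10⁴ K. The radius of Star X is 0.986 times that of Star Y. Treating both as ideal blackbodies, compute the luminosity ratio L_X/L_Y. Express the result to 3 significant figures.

L ∝ R²T⁴, so L_X/L_Y = (R_X/R_Y)²(T_X/T_Y)⁴ = (0.986)² × (9625/3.435×10⁴)⁴ = 0.972196 × 6.16447×10⁻³ = 5.99×10⁻³.

L_X/L_Y ≈ 5.99×10⁻³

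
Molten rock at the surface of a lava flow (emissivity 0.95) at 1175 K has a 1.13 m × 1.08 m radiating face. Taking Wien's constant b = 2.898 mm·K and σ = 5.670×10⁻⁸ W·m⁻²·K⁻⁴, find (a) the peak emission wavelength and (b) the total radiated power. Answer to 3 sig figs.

λ_max ≈ 2.47×10³ nm; P ≈ 1.25×10⁵ W

(a) λ_max = b/T = 2.898×10⁻³/1175 = 2.466×10⁻⁶ m = 2.47×10³ nm.
Area A = 1.13 × 1.08 = 1.2204 m².
(b) P = εσAT⁴ = 0.95×5.670×10⁻⁸×1.2204×(1175)⁴ = 1.25×10⁵ W.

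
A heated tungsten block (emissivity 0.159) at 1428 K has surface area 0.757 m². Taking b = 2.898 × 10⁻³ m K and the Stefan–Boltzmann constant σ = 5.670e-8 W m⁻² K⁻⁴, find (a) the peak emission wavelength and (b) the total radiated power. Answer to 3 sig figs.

(a) λ_max = b/T = 2.898×10⁻³/1428 = 2.029×10⁻⁶ m = 2.03 μm.
Area A = 0.757 m².
(b) P = εσAT⁴ = 0.159×5.670×10⁻⁸×0.757×(1428)⁴ = 2.84×10⁴ W.

λ_max ≈ 2.03 μm; P ≈ 2.84×10⁴ W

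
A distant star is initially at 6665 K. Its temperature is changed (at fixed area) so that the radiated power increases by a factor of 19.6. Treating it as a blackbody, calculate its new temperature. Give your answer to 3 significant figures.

P ∝ T⁴, so T₂/T₁ = (P₂/P₁)^(1/4) = (19.6)^(1/4) = 2.10409.
T₂ = 6665 × 2.10409 = 1.40×10⁴ K.

T₂ ≈ 1.40×10⁴ K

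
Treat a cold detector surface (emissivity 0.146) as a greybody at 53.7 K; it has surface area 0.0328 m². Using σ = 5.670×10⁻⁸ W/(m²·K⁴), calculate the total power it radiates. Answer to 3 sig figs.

P ≈ 2.26×10⁻³ W

Area A = 0.0328 m².
P = εσAT⁴ = 0.146 × 5.670×10⁻⁸ × 0.0328 × (53.7)⁴ = 2.26×10⁻³ W.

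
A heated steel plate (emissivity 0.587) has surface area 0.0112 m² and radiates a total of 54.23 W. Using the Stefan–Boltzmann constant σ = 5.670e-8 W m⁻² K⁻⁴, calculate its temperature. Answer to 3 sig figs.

T ≈ 618 K

Area A = 0.0112 m².
P = εσAT⁴ ⇒ T = (P/(εσA))^(1/4) = (54.23/(0.587×5.670×10⁻⁸×0.0112))^(1/4) = 618 K.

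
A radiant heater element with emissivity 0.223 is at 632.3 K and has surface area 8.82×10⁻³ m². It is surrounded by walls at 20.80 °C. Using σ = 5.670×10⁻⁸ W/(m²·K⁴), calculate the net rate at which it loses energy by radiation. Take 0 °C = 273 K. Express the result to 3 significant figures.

Net loss ≈ 17.0 W

Surroundings: T = 20.80 °C + 273 = 293.80 K.
Area A = 8.82×10⁻³ m².
Net radiated power P_net = εσA(T⁴ − T₀⁴) = 0.223×5.670×10⁻⁸×8.82×10⁻³×(632.3⁴ − 293.80⁴).
T⁴ − T₀⁴ = 1.59843×10¹¹ − 7.45087×10⁹ = 1.52392×10¹¹ K⁴, so P_net = 17.0 W.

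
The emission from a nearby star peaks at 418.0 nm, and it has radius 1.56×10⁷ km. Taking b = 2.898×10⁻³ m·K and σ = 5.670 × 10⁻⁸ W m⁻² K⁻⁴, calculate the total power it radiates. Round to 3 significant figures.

Wien's law: T = b/λ_max = 2.898×10⁻³/4.180×10⁻⁷ = 6933.01 K.
Surface area A = 4πR² = 4π(1.56×10¹⁰ m)² = 3.05815×10²¹ m².
Then P = σAT⁴ = 5.670×10⁻⁸×3.05815×10²¹×(6933.01)⁴ = 4.01×10²⁹ W.

P ≈ 4.01×10²⁹ W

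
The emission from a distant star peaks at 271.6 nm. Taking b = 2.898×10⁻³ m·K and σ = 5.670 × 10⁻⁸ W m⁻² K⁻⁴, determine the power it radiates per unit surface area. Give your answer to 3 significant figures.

I ≈ 7.35×10⁸ W/m²

Wien's law: T = b/λ_max = 2.898×10⁻³/2.716×10⁻⁷ = 10670.1 K.
Then I = σT⁴ = 5.670×10⁻⁸×(10670.1)⁴ = 7.35×10⁸ W/m².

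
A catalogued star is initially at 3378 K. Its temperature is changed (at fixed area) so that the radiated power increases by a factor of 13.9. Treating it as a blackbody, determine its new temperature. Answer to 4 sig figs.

P ∝ T⁴, so T₂/T₁ = (P₂/P₁)^(1/4) = (13.9)^(1/4) = 1.93087.
T₂ = 3378 × 1.93087 = 6522 K.

T₂ ≈ 6522 K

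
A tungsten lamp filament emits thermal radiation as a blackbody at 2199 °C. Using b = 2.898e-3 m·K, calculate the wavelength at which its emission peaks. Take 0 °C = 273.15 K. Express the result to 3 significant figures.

λ_max ≈ 1.17×10³ nm

T = 2199 °C + 273.15 = 2472.15 K.
Wien's displacement law: λ_max = b/T = (2.898×10⁻³ m·K)/(2472.15 K) = 1.172×10⁻⁶ m.
That is 1.17×10³ nm, in the infrared range.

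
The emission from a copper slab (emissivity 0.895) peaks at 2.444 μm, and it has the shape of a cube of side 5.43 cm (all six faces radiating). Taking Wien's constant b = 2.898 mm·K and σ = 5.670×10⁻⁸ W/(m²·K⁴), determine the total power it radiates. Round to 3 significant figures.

Wien's law: T = b/λ_max = 2.898×10⁻³/2.444×10⁻⁶ = 1185.76 K.
Area A = 6s² = 6×(0.0543 m)² = 0.0176909 m².
Then P = εσAT⁴ = 0.895×5.670×10⁻⁸×0.0176909×(1185.76)⁴ = 1.77×10³ W.

P ≈ 1.77×10³ W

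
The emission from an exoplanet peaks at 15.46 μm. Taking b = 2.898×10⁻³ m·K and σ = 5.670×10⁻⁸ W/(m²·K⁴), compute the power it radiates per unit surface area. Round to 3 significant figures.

I ≈ 70.0 W/m²

Wien's law: T = b/λ_max = 2.898×10⁻³/1.546×10⁻⁵ = 187.451 K.
Then I = σT⁴ = 5.670×10⁻⁸×(187.451)⁴ = 70.0 W/m².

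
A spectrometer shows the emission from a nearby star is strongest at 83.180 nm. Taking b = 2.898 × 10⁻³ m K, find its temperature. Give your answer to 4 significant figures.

Wien's law gives T = b/λ_max = (2.898×10⁻³ m·K)/(8.3180×10⁻⁸ m) = 3.484×10⁴ K.

T ≈ 3.484×10⁴ K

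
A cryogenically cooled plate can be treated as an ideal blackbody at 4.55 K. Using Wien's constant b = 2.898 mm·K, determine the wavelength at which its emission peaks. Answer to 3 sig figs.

Wien's displacement law: λ_max = b/T = (2.898×10⁻³ m·K)/(4.55 K) = 6.369×10⁻⁴ m.
That is 0.637 mm, in the infrared range.

λ_max ≈ 0.637 mm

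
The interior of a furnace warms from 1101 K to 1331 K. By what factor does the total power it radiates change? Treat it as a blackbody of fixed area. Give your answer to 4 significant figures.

P ∝ T⁴, so P₂/P₁ = (T₂/T₁)⁴ = (1331/1101)⁴ = (1.20890)⁴ = 2.136.

P₂/P₁ ≈ 2.136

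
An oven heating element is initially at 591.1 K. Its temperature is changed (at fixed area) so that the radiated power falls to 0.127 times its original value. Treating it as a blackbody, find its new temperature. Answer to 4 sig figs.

T₂ ≈ 352.9 K

P ∝ T⁴, so T₂/T₁ = (P₂/P₁)^(1/4) = (0.127)^(1/4) = 0.596968.
T₂ = 591.1 × 0.596968 = 352.9 K.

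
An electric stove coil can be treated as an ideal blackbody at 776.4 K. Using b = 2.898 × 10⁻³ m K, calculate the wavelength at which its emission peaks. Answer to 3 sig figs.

λ_max ≈ 3.73 μm

Wien's displacement law: λ_max = b/T = (2.898×10⁻³ m·K)/(776.4 K) = 3.733×10⁻⁶ m.
That is 3.73 μm, in the infrared range.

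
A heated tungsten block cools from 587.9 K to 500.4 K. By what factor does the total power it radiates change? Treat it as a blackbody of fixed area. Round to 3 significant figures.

P ∝ T⁴, so P₂/P₁ = (T₂/T₁)⁴ = (500.4/587.9)⁴ = (0.851165)⁴ = 0.525.

P₂/P₁ ≈ 0.525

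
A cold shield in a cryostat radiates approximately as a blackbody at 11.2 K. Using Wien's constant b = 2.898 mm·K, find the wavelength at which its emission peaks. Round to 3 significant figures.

λ_max ≈ 0.259 mm

Wien's displacement law: λ_max = b/T = (2.898×10⁻³ m·K)/(11.2 K) = 2.588×10⁻⁴ m.
That is 0.259 mm, in the infrared range.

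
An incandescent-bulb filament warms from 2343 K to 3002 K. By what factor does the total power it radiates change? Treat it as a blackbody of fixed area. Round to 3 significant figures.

P₂/P₁ ≈ 2.69

P ∝ T⁴, so P₂/P₁ = (T₂/T₁)⁴ = (3002/2343)⁴ = (1.28126)⁴ = 2.69.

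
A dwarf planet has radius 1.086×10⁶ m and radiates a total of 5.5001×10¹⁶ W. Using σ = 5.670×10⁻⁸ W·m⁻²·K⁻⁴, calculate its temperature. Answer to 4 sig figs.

Surface area A = 4πR² = 4π(1.086×10⁶ m)² = 1.48207×10¹³ m².
P = σAT⁴ ⇒ T = (P/(σA))^(1/4) = (5.5001×10¹⁶/(5.670×10⁻⁸×1.48207×10¹³))^(1/4) = 505.8 K.

T ≈ 505.8 K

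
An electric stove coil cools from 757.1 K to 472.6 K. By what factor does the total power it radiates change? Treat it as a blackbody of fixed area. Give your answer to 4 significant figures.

P ∝ T⁴, so P₂/P₁ = (T₂/T₁)⁴ = (472.6/757.1)⁴ = (0.624224)⁴ = 0.1518.

P₂/P₁ ≈ 0.1518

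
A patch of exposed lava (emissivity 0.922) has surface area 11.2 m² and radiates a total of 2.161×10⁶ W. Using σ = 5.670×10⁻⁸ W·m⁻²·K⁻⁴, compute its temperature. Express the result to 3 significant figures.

Area A = 11.2 m².
P = εσAT⁴ ⇒ T = (P/(εσA))^(1/4) = (2.161×10⁶/(0.922×5.670×10⁻⁸×11.2))^(1/4) = 1.39×10³ K.

T ≈ 1.39×10³ K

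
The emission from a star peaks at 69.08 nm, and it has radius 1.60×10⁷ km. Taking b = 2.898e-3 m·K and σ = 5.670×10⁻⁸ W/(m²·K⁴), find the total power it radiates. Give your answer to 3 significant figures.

Wien's law: T = b/λ_max = 2.898×10⁻³/6.908×10⁻⁸ = 41951.4 K.
Surface area A = 4πR² = 4π(1.60×10¹⁰ m)² = 3.21699×10²¹ m².
Then P = σAT⁴ = 5.670×10⁻⁸×3.21699×10²¹×(41951.4)⁴ = 5.65×10³² W.

P ≈ 5.65×10³² W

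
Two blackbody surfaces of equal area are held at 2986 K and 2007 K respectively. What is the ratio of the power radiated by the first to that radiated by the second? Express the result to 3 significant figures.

P₁/P₂ ≈ 4.90

With equal areas, P₁/P₂ = (T₁/T₂)⁴ = (2986/2007)⁴ = 4.90.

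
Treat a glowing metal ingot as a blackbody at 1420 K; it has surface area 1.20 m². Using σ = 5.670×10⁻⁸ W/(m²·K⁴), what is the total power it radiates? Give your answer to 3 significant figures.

Area A = 1.20 m².
P = σAT⁴ = 5.670×10⁻⁸ × 1.20 × (1420)⁴ = 2.77×10⁵ W.

P ≈ 2.77×10⁵ W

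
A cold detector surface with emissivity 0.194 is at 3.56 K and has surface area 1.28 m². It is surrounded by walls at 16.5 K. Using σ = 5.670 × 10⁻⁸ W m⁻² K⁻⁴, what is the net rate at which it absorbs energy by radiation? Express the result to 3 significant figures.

Net gain ≈ 1.04×10⁻³ W

Area A = 1.28 m².
Net radiated power P_net = εσA(T⁴ − T₀⁴) = 0.194×5.670×10⁻⁸×1.28×(3.56⁴ − 16.5⁴).
T⁴ − T₀⁴ = 160.620 − 74120.1 = -73959.5 K⁴, so P_net = -1.04×10⁻³ W — negative, meaning a net gain of 1.04×10⁻³ W.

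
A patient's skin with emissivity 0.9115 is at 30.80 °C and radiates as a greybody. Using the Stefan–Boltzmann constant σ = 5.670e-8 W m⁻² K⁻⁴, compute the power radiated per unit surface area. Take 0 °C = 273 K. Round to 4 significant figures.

T = 30.80 °C + 273 = 303.80 K.
Stefan–Boltzmann: I = εσT⁴ = 0.9115 × 5.670×10⁻⁸ × (303.80)⁴ = 440.2 W/m².

I ≈ 440.2 W/m²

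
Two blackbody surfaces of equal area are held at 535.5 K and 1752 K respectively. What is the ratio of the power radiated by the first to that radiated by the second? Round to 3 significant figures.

With equal areas, P₁/P₂ = (T₁/T₂)⁴ = (535.5/1752)⁴ = 8.73×10⁻³.

P₁/P₂ ≈ 8.73×10⁻³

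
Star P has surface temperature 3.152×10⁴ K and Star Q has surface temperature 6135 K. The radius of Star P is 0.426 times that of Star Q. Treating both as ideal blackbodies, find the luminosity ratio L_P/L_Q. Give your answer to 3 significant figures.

L_P/L_Q ≈ 126

L ∝ R²T⁴, so L_P/L_Q = (R_P/R_Q)²(T_P/T_Q)⁴ = (0.426)² × (3.152×10⁴/6135)⁴ = 0.181476 × 696.765 = 126.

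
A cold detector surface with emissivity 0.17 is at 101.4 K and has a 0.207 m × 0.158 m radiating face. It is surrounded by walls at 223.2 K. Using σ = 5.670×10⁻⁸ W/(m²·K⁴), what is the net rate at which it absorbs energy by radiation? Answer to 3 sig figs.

Net gain ≈ 0.749 W

Area A = 0.207 × 0.158 = 0.032706 m².
Net radiated power P_net = εσA(T⁴ − T₀⁴) = 0.17×5.670×10⁻⁸×0.032706×(101.4⁴ − 223.2⁴).
T⁴ − T₀⁴ = 1.05719×10⁸ − 2.48186×10⁹ = -2.37614×10⁹ K⁴, so P_net = -0.749 W — negative, meaning a net gain of 0.749 W.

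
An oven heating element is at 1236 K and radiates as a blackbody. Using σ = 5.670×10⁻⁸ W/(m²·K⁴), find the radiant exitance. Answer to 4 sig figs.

I ≈ 1.323×10⁵ W/m²

Stefan–Boltzmann: I = σT⁴ = 5.670×10⁻⁸ × (1236)⁴ = 1.323×10⁵ W/m².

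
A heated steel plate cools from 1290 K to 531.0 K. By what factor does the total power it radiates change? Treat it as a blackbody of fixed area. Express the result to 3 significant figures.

P ∝ T⁴, so P₂/P₁ = (T₂/T₁)⁴ = (531.0/1290)⁴ = (0.411628)⁴ = 0.0287.

P₂/P₁ ≈ 0.0287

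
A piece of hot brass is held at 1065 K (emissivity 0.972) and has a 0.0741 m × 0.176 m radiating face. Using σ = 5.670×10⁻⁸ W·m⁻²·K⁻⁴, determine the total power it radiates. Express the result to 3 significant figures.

Area A = 0.0741 × 0.176 = 0.0130416 m².
P = εσAT⁴ = 0.972 × 5.670×10⁻⁸ × 0.0130416 × (1065)⁴ = 925 W.

P ≈ 925 W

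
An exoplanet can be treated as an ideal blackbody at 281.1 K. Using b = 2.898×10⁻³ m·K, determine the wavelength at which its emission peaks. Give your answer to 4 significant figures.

Wien's displacement law: λ_max = b/T = (2.898×10⁻³ m·K)/(281.1 K) = 1.0309×10⁻⁵ m.
That is 10.31 μm, in the infrared range.

λ_max ≈ 10.31 μm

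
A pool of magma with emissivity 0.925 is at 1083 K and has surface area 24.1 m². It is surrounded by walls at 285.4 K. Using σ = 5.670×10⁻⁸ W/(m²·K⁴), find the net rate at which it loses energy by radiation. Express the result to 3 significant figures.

Net loss ≈ 1.73×10⁶ W

Area A = 24.1 m².
Net radiated power P_net = εσA(T⁴ − T₀⁴) = 0.925×5.670×10⁻⁸×24.1×(1083⁴ − 285.4⁴).
T⁴ − T₀⁴ = 1.37567×10¹² − 6.63462×10⁹ = 1.36904×10¹² K⁴, so P_net = 1.73×10⁶ W.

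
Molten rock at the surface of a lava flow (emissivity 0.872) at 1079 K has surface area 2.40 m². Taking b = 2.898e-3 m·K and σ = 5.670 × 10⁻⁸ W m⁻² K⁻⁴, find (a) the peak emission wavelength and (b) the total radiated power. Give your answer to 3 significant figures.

(a) λ_max = b/T = 2.898×10⁻³/1079 = 2.686×10⁻⁶ m = 2.69 μm.
Area A = 2.40 m².
(b) P = εσAT⁴ = 0.872×5.670×10⁻⁸×2.40×(1079)⁴ = 1.61×10⁵ W.

λ_max ≈ 2.69 μm; P ≈ 1.61×10⁵ W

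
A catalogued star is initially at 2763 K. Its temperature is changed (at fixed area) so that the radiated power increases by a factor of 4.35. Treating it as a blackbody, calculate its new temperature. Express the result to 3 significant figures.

T₂ ≈ 3.99×10³ K

P ∝ T⁴, so T₂/T₁ = (P₂/P₁)^(1/4) = (4.35)^(1/4) = 1.44418.
T₂ = 2763 × 1.44418 = 3.99×10³ K.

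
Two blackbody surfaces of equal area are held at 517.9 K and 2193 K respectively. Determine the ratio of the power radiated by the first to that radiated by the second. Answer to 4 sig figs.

P₁/P₂ ≈ 3.110×10⁻³

With equal areas, P₁/P₂ = (T₁/T₂)⁴ = (517.9/2193)⁴ = 3.110×10⁻³.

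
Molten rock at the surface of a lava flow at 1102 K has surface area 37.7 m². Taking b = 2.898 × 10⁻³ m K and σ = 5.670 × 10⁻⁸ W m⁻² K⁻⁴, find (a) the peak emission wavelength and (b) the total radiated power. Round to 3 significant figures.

λ_max ≈ 2.63 μm; P ≈ 3.15×10⁶ W

(a) λ_max = b/T = 2.898×10⁻³/1102 = 2.630×10⁻⁶ m = 2.63 μm.
Area A = 37.7 m².
(b) P = σAT⁴ = 5.670×10⁻⁸×37.7×(1102)⁴ = 3.15×10⁶ W.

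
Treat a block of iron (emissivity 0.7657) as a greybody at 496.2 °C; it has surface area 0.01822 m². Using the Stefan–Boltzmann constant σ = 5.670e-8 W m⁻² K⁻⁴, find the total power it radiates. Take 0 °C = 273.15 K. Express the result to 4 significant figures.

P ≈ 277.1 W

T = 496.2 °C + 273.15 = 769.35 K.
Area A = 0.01822 m².
P = εσAT⁴ = 0.7657 × 5.670×10⁻⁸ × 0.01822 × (769.35)⁴ = 277.1 W.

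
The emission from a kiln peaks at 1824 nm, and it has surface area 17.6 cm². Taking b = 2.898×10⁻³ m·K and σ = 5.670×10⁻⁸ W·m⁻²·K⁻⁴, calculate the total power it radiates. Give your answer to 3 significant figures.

P ≈ 636 W

Wien's law: T = b/λ_max = 2.898×10⁻³/1.824×10⁻⁶ = 1588.82 K.
Area A = 17.6 cm² = 1.76×10⁻³ m².
Then P = σAT⁴ = 5.670×10⁻⁸×1.76×10⁻³×(1588.82)⁴ = 636 W.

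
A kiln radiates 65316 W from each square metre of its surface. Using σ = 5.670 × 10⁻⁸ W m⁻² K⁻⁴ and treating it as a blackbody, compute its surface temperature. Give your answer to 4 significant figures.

T ≈ 1036 K

I = σT⁴, so T = (I/σ)^(1/4) = (65316/(5.670×10⁻⁸))^(1/4) = 1036 K.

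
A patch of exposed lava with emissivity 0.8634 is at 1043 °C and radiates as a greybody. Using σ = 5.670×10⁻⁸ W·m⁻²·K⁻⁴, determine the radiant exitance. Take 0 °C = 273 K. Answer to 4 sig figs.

T = 1043 °C + 273 = 1316 K.
Stefan–Boltzmann: I = εσT⁴ = 0.8634 × 5.670×10⁻⁸ × (1316)⁴ = 1.468×10⁵ W/m².

I ≈ 1.468×10⁵ W/m²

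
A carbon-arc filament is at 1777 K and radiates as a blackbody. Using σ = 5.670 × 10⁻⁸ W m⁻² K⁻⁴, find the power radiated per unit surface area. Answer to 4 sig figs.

Stefan–Boltzmann: I = σT⁴ = 5.670×10⁻⁸ × (1777)⁴ = 5.654×10⁵ W/m².

I ≈ 5.654×10⁵ W/m²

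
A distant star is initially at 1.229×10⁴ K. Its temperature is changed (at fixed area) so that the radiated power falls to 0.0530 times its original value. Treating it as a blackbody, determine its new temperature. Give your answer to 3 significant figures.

T₂ ≈ 5.90×10³ K

P ∝ T⁴, so T₂/T₁ = (P₂/P₁)^(1/4) = (0.0530)^(1/4) = 0.479810.
T₂ = 1.229×10⁴ × 0.479810 = 5.90×10³ K.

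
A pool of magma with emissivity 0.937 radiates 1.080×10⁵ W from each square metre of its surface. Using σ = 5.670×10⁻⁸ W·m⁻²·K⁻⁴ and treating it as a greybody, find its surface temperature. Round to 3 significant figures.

I = εσT⁴, so T = (I/εσ)^(1/4) = (1.080×10⁵/(0.937×5.670×10⁻⁸))^(1/4) = 1.19×10³ K.

T ≈ 1.19×10³ K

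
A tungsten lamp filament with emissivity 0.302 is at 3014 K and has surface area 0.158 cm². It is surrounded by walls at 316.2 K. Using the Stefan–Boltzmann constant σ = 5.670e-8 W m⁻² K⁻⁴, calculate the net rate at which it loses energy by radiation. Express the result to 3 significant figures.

Net loss ≈ 22.3 W

Area A = 0.158 cm² = 1.58×10⁻⁵ m².
Net radiated power P_net = εσA(T⁴ − T₀⁴) = 0.302×5.670×10⁻⁸×1.58×10⁻⁵×(3014⁴ − 316.2⁴).
T⁴ − T₀⁴ = 8.25226×10¹³ − 9.99649×10⁹ = 8.25126×10¹³ K⁴, so P_net = 22.3 W.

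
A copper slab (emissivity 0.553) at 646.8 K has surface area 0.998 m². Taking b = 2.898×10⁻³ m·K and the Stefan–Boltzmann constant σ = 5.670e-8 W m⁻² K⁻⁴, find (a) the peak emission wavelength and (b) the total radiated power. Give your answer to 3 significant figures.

λ_max ≈ 4.48 μm; P ≈ 5.48×10³ W

(a) λ_max = b/T = 2.898×10⁻³/646.8 = 4.481×10⁻⁶ m = 4.48 μm.
Area A = 0.998 m².
(b) P = εσAT⁴ = 0.553×5.670×10⁻⁸×0.998×(646.8)⁴ = 5.48×10³ W.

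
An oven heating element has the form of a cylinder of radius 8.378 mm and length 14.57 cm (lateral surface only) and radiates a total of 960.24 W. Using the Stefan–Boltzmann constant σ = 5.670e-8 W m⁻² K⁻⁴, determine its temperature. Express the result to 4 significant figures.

T ≈ 1219 K

Lateral area A = 2πrL = 2π×8.378×10⁻³×0.1457 = 7.66972×10⁻³ m².
P = σAT⁴ ⇒ T = (P/(σA))^(1/4) = (960.24/(5.670×10⁻⁸×7.66972×10⁻³))^(1/4) = 1219 K.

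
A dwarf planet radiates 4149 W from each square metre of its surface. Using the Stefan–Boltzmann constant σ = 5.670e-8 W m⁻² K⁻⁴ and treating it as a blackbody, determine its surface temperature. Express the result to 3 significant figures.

T ≈ 520 K

I = σT⁴, so T = (I/σ)^(1/4) = (4149/(5.670×10⁻⁸))^(1/4) = 520 K.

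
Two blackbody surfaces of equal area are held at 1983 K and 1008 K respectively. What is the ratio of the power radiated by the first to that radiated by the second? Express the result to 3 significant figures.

P₁/P₂ ≈ 15.0

With equal areas, P₁/P₂ = (T₁/T₂)⁴ = (1983/1008)⁴ = 15.0.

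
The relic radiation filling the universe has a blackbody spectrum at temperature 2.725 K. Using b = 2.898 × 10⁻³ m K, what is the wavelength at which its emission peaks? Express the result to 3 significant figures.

λ_max ≈ 1.06 mm

Wien's displacement law: λ_max = b/T = (2.898×10⁻³ m·K)/(2.725 K) = 1.063×10⁻³ m.
That is 1.06 mm, in the microwave range.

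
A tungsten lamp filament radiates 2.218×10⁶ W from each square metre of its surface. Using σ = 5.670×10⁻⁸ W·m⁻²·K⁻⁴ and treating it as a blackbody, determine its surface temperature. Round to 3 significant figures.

T ≈ 2.50×10³ K

I = σT⁴, so T = (I/σ)^(1/4) = (2.218×10⁶/(5.670×10⁻⁸))^(1/4) = 2.50×10³ K.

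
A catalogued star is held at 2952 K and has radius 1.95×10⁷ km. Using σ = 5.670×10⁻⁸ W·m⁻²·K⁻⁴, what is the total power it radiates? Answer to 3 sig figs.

Surface area A = 4πR² = 4π(1.95×10¹⁰ m)² = 4.77836×10²¹ m².
P = σAT⁴ = 5.670×10⁻⁸ × 4.77836×10²¹ × (2952)⁴ = 2.06×10²⁸ W.

P ≈ 2.06×10²⁸ W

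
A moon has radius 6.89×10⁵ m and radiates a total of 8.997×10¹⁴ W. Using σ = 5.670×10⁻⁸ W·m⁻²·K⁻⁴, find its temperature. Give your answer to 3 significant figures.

Surface area A = 4πR² = 4π(6.89×10⁵ m)² = 5.96552×10¹² m².
P = σAT⁴ ⇒ T = (P/(σA))^(1/4) = (8.997×10¹⁴/(5.670×10⁻⁸×5.96552×10¹²))^(1/4) = 227 K.

T ≈ 227 K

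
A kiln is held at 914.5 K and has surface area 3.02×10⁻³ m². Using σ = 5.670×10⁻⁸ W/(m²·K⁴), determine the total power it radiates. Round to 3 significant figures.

P ≈ 120 W

Area A = 3.02×10⁻³ m².
P = σAT⁴ = 5.670×10⁻⁸ × 3.02×10⁻³ × (914.5)⁴ = 120 W.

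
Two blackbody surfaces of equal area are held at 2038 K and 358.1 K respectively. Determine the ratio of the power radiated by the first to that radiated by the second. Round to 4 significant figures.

With equal areas, P₁/P₂ = (T₁/T₂)⁴ = (2038/358.1)⁴ = 1049.

P₁/P₂ ≈ 1049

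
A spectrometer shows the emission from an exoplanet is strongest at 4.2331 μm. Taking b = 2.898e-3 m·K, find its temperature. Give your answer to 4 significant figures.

T ≈ 684.6 K

Wien's law gives T = b/λ_max = (2.898×10⁻³ m·K)/(4.2331×10⁻⁶ m) = 684.6 K.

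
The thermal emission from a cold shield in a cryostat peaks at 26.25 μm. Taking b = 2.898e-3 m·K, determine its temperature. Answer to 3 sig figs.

T ≈ 110 K

Wien's law gives T = b/λ_max = (2.898×10⁻³ m·K)/(2.625×10⁻⁵ m) = 110 K.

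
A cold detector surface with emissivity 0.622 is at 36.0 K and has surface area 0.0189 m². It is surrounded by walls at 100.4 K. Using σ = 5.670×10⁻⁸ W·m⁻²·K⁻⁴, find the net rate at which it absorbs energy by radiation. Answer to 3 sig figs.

Area A = 0.0189 m².
Net radiated power P_net = εσA(T⁴ − T₀⁴) = 0.622×5.670×10⁻⁸×0.0189×(36.0⁴ − 100.4⁴).
T⁴ − T₀⁴ = 1.67962×10⁶ − 1.01610×10⁸ = -9.99304×10⁷ K⁴, so P_net = -0.0666 W — negative, meaning a net gain of 0.0666 W.

Net gain ≈ 0.0666 W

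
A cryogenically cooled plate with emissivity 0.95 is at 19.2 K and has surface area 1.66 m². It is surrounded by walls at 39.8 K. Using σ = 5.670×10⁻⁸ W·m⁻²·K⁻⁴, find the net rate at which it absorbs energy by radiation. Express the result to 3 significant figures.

Net gain ≈ 0.212 W

Area A = 1.66 m².
Net radiated power P_net = εσA(T⁴ − T₀⁴) = 0.95×5.670×10⁻⁸×1.66×(19.2⁴ − 39.8⁴).
T⁴ − T₀⁴ = 1.35895×10⁵ − 2.50918×10⁶ = -2.37328×10⁶ K⁴, so P_net = -0.212 W — negative, meaning a net gain of 0.212 W.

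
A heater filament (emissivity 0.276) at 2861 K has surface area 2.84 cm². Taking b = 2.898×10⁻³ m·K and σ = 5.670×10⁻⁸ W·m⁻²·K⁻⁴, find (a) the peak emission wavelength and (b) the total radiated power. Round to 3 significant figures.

λ_max ≈ 1.01 μm; P ≈ 298 W

(a) λ_max = b/T = 2.898×10⁻³/2861 = 1.013×10⁻⁶ m = 1.01 μm.
Area A = 2.84 cm² = 2.84×10⁻⁴ m².
(b) P = εσAT⁴ = 0.276×5.670×10⁻⁸×2.84×10⁻⁴×(2861)⁴ = 298 W.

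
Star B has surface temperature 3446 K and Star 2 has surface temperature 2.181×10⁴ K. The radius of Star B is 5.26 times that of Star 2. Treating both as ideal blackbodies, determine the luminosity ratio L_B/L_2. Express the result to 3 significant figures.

L_B/L_2 ≈ 0.0172

L ∝ R²T⁴, so L_B/L_2 = (R_B/R_2)²(T_B/T_2)⁴ = (5.26)² × (3446/2.181×10⁴)⁴ = 27.6676 × 6.23216×10⁻⁴ = 0.0172.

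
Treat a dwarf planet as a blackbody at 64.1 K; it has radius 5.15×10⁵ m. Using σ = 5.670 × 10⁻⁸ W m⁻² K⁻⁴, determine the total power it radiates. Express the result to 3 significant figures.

P ≈ 3.19×10¹² W

Surface area A = 4πR² = 4π(5.15×10⁵ m)² = 3.33292×10¹² m².
P = σAT⁴ = 5.670×10⁻⁸ × 3.33292×10¹² × (64.1)⁴ = 3.19×10¹² W.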